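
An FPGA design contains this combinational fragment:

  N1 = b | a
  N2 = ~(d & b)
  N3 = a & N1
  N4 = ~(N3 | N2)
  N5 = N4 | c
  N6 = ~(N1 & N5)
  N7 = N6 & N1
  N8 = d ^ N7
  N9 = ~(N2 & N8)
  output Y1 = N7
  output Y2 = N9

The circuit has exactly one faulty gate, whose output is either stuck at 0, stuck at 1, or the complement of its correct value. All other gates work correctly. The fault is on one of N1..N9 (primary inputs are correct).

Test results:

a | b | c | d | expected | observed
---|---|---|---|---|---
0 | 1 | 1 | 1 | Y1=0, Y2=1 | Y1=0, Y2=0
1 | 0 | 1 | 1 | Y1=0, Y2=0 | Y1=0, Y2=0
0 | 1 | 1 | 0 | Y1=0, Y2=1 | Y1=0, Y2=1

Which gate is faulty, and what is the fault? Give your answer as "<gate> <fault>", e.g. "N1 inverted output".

N2 stuck-at-1

Fault-free values for test 1 (a=0, b=1, c=1, d=1): N1=1, N2=0, N3=0, N4=1, N5=1, N6=0, N7=0, N8=1, N9=1, giving Y1=0, Y2=1. Observed Y1=0, Y2=0.
Test 1: faults giving observed Y1=0, Y2=0 are {N2 stuck-at-1, N2 inverted output, N9 stuck-at-0, N9 inverted output}.
Test 2 (a=1, b=0, c=1, d=1): fault-free N1=1, N2=1, N3=1, N4=0, N5=1, N6=0, N7=0, N8=1, N9=0 → Y1=0, Y2=0; observed Y1=0, Y2=0. Eliminates N2 inverted output, N9 inverted output.
Test 3 (a=0, b=1, c=1, d=0): fault-free N1=1, N2=1, N3=0, N4=0, N5=1, N6=0, N7=0, N8=0, N9=1 → Y1=0, Y2=1; observed Y1=0, Y2=1. Eliminates N9 stuck-at-0.
Only N2 stuck-at-1 is consistent with every test.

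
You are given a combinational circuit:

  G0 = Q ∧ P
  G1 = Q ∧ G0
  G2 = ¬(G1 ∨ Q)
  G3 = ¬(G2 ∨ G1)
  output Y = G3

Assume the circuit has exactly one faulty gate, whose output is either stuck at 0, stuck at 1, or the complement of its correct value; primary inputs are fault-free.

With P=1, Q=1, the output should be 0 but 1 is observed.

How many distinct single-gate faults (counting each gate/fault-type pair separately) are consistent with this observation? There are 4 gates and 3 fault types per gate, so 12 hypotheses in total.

Fault-free: G0=1, G1=1, G2=0, G3=0 → 0. Observed 1.
  G0 stuck-at-0: output 1 ✓
  G0 stuck-at-1: output 0 ✗
  G0 inverted output: output 1 ✓
  G1 stuck-at-0: output 1 ✓
  G1 stuck-at-1: output 0 ✗
  G1 inverted output: output 1 ✓
  G2 stuck-at-0: output 0 ✗
  G2 stuck-at-1: output 0 ✗
  G2 inverted output: output 0 ✗
  G3 stuck-at-0: output 0 ✗
  G3 stuck-at-1: output 1 ✓
  G3 inverted output: output 1 ✓
Consistent faults: {G0 stuck-at-0, G0 inverted output, G1 stuck-at-0, G1 inverted output, G3 stuck-at-1, G3 inverted output} — 6 in all.

6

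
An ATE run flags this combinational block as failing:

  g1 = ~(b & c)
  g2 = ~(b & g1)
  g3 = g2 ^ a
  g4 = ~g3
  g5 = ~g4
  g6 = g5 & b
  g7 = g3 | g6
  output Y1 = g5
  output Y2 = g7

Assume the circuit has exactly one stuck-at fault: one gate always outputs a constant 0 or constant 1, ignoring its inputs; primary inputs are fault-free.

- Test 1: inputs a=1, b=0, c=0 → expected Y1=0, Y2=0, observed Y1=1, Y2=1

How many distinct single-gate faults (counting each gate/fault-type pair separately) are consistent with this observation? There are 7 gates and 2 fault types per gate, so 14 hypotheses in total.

2

Fault-free: g1=1, g2=1, g3=0, g4=1, g5=0, g6=0, g7=0 → Y1=0, Y2=0. Observed Y1=1, Y2=1.
  g1 stuck-at-0: output Y1=0, Y2=0 ✗
  g1 stuck-at-1: output Y1=0, Y2=0 ✗
  g2 stuck-at-0: output Y1=1, Y2=1 ✓
  g2 stuck-at-1: output Y1=0, Y2=0 ✗
  g3 stuck-at-0: output Y1=0, Y2=0 ✗
  g3 stuck-at-1: output Y1=1, Y2=1 ✓
  g4 stuck-at-0: output Y1=1, Y2=0 ✗
  g4 stuck-at-1: output Y1=0, Y2=0 ✗
  g5 stuck-at-0: output Y1=0, Y2=0 ✗
  g5 stuck-at-1: output Y1=1, Y2=0 ✗
  g6 stuck-at-0: output Y1=0, Y2=0 ✗
  g6 stuck-at-1: output Y1=0, Y2=1 ✗
  g7 stuck-at-0: output Y1=0, Y2=0 ✗
  g7 stuck-at-1: output Y1=0, Y2=1 ✗
Consistent faults: {g2 stuck-at-0, g3 stuck-at-1} — 2 in all.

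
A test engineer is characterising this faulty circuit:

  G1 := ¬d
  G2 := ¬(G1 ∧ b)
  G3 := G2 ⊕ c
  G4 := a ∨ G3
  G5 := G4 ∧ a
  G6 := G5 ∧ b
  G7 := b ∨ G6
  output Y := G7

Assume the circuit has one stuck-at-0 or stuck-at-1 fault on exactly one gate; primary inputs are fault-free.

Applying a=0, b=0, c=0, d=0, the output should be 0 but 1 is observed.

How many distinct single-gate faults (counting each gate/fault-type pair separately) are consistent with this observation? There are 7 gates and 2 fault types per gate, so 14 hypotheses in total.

Fault-free: G1=1, G2=1, G3=1, G4=1, G5=0, G6=0, G7=0 → 0. Observed 1.
  G1 stuck-at-0: output 0 ✗
  G1 stuck-at-1: output 0 ✗
  G2 stuck-at-0: output 0 ✗
  G2 stuck-at-1: output 0 ✗
  G3 stuck-at-0: output 0 ✗
  G3 stuck-at-1: output 0 ✗
  G4 stuck-at-0: output 0 ✗
  G4 stuck-at-1: output 0 ✗
  G5 stuck-at-0: output 0 ✗
  G5 stuck-at-1: output 0 ✗
  G6 stuck-at-0: output 0 ✗
  G6 stuck-at-1: output 1 ✓
  G7 stuck-at-0: output 0 ✗
  G7 stuck-at-1: output 1 ✓
Consistent faults: {G6 stuck-at-1, G7 stuck-at-1} — 2 in all.

2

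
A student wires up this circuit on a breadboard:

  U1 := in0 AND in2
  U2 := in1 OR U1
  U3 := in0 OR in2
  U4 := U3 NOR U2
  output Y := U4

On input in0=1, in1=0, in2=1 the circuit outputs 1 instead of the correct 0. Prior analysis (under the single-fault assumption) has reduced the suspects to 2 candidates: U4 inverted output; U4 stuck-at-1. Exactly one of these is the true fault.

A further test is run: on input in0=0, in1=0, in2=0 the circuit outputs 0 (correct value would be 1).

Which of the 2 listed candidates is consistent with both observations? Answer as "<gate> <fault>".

Evaluate each candidate on input in0=0, in1=0, in2=0:
  U4 inverted output: U1=0, U2=0, U3=0, U4=0 [inverted output] → 0 — matches
  U4 stuck-at-1: U1=0, U2=0, U3=0, U4=1 [stuck-at-1] → 1 — eliminated
Only U4 inverted output reproduces the observed 0.

U4 inverted output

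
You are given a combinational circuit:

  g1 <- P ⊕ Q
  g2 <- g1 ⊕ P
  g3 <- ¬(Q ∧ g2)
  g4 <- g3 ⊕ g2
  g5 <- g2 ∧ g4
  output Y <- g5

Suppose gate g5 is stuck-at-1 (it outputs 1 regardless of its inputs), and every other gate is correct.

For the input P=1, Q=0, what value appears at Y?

Propagate with g5 forced: g1=1, g2=0, g3=1, g4=1, g5=1 [stuck-at-1].
So Y = 1. (Without the fault it would be 0.)

1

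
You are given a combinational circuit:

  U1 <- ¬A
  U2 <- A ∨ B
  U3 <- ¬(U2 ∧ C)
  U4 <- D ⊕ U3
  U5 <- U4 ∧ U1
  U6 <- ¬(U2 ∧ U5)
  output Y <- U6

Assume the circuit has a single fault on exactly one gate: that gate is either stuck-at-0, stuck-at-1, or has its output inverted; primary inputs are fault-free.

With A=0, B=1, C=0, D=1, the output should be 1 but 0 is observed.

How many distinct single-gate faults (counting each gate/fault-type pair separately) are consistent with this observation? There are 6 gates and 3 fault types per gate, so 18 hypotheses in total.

8

Fault-free: U1=1, U2=1, U3=1, U4=0, U5=0, U6=1 → 1. Observed 0.
  U1: none of the 3 fault types match ✗
  U2: none of the 3 fault types match ✗
  U3: stuck-at-0, inverted output ✓; others ✗
  U4: stuck-at-1, inverted output ✓; others ✗
  U5: stuck-at-1, inverted output ✓; others ✗
  U6: stuck-at-0, inverted output ✓; others ✗
Consistent faults: {U3 stuck-at-0, U3 inverted output, U4 stuck-at-1, U4 inverted output, U5 stuck-at-1, U5 inverted output, U6 stuck-at-0, U6 inverted output} — 8 in all.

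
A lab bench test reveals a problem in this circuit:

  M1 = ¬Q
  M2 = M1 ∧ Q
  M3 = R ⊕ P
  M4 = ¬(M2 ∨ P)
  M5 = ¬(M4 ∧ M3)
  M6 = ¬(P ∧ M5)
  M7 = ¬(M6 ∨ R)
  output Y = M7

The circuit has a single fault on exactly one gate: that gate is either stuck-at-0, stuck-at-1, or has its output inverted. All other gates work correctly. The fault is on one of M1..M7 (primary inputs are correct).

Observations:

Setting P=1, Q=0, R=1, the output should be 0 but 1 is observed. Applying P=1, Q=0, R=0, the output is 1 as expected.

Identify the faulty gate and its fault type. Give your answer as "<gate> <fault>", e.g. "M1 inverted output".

M7 stuck-at-1

Fault-free values for test 1 (P=1, Q=0, R=1): M1=1, M2=0, M3=0, M4=0, M5=1, M6=0, M7=0, giving Y=0. Observed 1.
Test 1: faults giving observed 1 are {M7 stuck-at-1, M7 inverted output}.
Test 2 (P=1, Q=0, R=0): fault-free M1=1, M2=0, M3=1, M4=0, M5=1, M6=0, M7=1 → 1; observed 1. Eliminates M7 inverted output.
Only M7 stuck-at-1 is consistent with every test.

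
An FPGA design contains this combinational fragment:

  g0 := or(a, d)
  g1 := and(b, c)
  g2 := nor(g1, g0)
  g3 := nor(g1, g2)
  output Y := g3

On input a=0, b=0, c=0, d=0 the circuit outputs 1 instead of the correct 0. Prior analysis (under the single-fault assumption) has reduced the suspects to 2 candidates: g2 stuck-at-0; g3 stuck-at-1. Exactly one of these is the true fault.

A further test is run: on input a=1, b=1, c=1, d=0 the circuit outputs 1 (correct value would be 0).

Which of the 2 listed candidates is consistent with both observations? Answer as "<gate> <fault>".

g3 stuck-at-1

Evaluate each candidate on input a=1, b=1, c=1, d=0:
  g2 stuck-at-0: g0=1, g1=1, g2=0 [stuck-at-0], g3=0 → 0 — eliminated
  g3 stuck-at-1: g0=1, g1=1, g2=0, g3=1 [stuck-at-1] → 1 — matches
Only g3 stuck-at-1 reproduces the observed 1.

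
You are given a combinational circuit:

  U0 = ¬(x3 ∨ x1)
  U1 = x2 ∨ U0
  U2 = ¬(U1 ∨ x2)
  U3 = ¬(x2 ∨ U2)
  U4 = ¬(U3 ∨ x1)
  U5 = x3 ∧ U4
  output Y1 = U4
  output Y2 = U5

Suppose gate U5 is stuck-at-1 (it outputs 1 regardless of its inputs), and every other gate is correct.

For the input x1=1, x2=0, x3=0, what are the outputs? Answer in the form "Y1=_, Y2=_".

Y1=0, Y2=1

Propagate with U5 forced: U0=0, U1=0, U2=1, U3=0, U4=0, U5=1 [stuck-at-1].
So the outputs are Y1=0, Y2=1. (Without the fault they would be Y1=0, Y2=0.)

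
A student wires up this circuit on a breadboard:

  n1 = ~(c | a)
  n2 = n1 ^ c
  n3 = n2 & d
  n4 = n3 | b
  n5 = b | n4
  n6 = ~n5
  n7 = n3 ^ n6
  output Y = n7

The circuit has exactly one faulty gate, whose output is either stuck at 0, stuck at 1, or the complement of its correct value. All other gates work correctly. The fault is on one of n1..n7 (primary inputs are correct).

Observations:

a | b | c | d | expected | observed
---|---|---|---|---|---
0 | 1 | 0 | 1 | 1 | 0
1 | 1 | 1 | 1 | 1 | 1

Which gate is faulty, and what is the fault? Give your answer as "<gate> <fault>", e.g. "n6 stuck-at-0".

n1 stuck-at-0

Fault-free values for test 1 (a=0, b=1, c=0, d=1): n1=1, n2=1, n3=1, n4=1, n5=1, n6=0, n7=1, giving Y=1. Observed 0.
Test 1: faults giving observed 0 are {n1 stuck-at-0, n1 inverted output, n2 stuck-at-0, n2 inverted output, n3 stuck-at-0, n3 inverted output, n5 stuck-at-0, n5 inverted output, n6 stuck-at-1, n6 inverted output, n7 stuck-at-0, n7 inverted output}.
Test 2 (a=1, b=1, c=1, d=1): fault-free n1=0, n2=1, n3=1, n4=1, n5=1, n6=0, n7=1 → 1; observed 1. Eliminates n1 inverted output, n2 stuck-at-0, n2 inverted output, n3 stuck-at-0, n3 inverted output, n5 stuck-at-0, n5 inverted output, n6 stuck-at-1, n6 inverted output, n7 stuck-at-0, n7 inverted output.
Only n1 stuck-at-0 is consistent with every test.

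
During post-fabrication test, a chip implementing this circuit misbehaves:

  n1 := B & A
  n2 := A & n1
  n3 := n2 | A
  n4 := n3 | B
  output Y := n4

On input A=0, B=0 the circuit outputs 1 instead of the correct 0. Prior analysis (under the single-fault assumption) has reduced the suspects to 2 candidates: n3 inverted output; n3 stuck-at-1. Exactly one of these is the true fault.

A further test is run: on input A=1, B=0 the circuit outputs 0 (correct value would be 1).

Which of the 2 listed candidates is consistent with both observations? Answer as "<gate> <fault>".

Evaluate each candidate on input A=1, B=0:
  n3 inverted output: n1=0, n2=0, n3=0 [inverted output], n4=0 → 0 — matches
  n3 stuck-at-1: n1=0, n2=0, n3=1 [stuck-at-1], n4=1 → 1 — eliminated
Only n3 inverted output reproduces the observed 0.

n3 inverted output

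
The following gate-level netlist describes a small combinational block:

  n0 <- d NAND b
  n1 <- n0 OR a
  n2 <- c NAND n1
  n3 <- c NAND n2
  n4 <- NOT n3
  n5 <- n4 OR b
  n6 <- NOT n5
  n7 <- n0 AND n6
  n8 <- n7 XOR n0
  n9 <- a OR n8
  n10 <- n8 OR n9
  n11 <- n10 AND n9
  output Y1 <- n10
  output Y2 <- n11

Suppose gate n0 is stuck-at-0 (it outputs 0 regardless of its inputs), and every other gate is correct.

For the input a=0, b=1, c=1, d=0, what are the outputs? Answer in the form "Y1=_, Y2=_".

Y1=0, Y2=0

Propagate with n0 forced: n0=0 [stuck-at-0], n1=0, n2=1, n3=0, n4=1, n5=1, n6=0, n7=0, n8=0, n9=0, n10=0, n11=0.
So the outputs are Y1=0, Y2=0. (Without the fault they would be Y1=1, Y2=1.)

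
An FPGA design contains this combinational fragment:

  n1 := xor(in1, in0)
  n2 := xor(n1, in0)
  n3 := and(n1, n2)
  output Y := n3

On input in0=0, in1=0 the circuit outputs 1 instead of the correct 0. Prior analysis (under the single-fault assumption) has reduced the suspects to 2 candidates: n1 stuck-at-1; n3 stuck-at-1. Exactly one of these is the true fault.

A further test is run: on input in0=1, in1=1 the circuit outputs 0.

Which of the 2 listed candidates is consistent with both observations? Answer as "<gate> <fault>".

n1 stuck-at-1

Evaluate each candidate on input in0=1, in1=1:
  n1 stuck-at-1: n1=1 [stuck-at-1], n2=0, n3=0 → 0 — matches
  n3 stuck-at-1: n1=0, n2=1, n3=1 [stuck-at-1] → 1 — eliminated
Only n1 stuck-at-1 reproduces the observed 0.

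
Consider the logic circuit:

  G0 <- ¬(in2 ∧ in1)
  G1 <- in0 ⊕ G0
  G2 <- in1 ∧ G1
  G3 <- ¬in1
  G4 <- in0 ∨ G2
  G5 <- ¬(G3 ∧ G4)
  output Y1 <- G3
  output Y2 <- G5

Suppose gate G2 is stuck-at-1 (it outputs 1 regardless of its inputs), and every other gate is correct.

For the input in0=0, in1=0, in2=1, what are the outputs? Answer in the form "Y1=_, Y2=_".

Propagate with G2 forced: G0=1, G1=1, G2=1 [stuck-at-1], G3=1, G4=1, G5=0.
So the outputs are Y1=1, Y2=0. (Without the fault they would be Y1=1, Y2=1.)

Y1=1, Y2=0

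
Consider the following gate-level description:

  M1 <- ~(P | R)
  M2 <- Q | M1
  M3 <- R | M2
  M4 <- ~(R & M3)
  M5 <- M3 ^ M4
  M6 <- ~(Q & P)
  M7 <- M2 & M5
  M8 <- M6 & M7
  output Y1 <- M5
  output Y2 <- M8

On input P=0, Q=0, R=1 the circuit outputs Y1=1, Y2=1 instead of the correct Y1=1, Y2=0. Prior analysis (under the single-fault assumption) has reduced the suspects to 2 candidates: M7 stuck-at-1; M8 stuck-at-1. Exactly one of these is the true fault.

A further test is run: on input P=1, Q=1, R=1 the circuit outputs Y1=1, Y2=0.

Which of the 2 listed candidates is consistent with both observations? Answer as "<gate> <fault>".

Evaluate each candidate on input P=1, Q=1, R=1:
  M7 stuck-at-1: M1=0, M2=1, M3=1, M4=0, M5=1, M6=0, M7=1 [stuck-at-1], M8=0 → Y1=1, Y2=0 — matches
  M8 stuck-at-1: M1=0, M2=1, M3=1, M4=0, M5=1, M6=0, M7=1, M8=1 [stuck-at-1] → Y1=1, Y2=1 — eliminated
Only M7 stuck-at-1 reproduces the observed Y1=1, Y2=0.

M7 stuck-at-1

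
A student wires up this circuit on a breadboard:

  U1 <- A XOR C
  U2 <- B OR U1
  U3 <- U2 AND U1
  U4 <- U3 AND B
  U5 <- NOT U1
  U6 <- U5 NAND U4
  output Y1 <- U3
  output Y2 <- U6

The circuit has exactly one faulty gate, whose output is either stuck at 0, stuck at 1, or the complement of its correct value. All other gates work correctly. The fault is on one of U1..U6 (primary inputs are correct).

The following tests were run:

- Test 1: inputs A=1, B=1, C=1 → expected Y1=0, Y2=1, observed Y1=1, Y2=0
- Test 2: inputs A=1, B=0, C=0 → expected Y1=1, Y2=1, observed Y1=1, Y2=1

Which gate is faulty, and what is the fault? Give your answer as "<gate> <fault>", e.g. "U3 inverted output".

Fault-free values for test 1 (A=1, B=1, C=1): U1=0, U2=1, U3=0, U4=0, U5=1, U6=1, giving Y1=0, Y2=1. Observed Y1=1, Y2=0.
Test 1: faults giving observed Y1=1, Y2=0 are {U3 stuck-at-1, U3 inverted output}.
Test 2 (A=1, B=0, C=0): fault-free U1=1, U2=1, U3=1, U4=0, U5=0, U6=1 → Y1=1, Y2=1; observed Y1=1, Y2=1. Eliminates U3 inverted output.
Only U3 stuck-at-1 is consistent with every test.

U3 stuck-at-1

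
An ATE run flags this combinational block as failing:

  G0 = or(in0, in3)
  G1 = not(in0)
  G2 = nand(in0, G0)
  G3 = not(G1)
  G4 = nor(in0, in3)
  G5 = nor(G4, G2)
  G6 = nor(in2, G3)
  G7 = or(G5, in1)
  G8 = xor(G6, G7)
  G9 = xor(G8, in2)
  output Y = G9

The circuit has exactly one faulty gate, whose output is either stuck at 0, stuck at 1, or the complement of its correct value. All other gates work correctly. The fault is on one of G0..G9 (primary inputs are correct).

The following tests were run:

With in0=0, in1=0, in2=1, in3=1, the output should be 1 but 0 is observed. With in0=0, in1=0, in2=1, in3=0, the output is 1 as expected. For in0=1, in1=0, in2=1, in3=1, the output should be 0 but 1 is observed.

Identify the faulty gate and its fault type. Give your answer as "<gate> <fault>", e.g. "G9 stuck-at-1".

G2 inverted output

Fault-free values for test 1 (in0=0, in1=0, in2=1, in3=1): G0=1, G1=1, G2=1, G3=0, G4=0, G5=0, G6=0, G7=0, G8=0, G9=1, giving Y=1. Observed 0.
Test 1: faults giving observed 0 are {G2 stuck-at-0, G2 inverted output, G5 stuck-at-1, G5 inverted output, G6 stuck-at-1, G6 inverted output, G7 stuck-at-1, G7 inverted output, G8 stuck-at-1, G8 inverted output, G9 stuck-at-0, G9 inverted output}.
Test 2 (in0=0, in1=0, in2=1, in3=0): fault-free G0=0, G1=1, G2=1, G3=0, G4=1, G5=0, G6=0, G7=0, G8=0, G9=1 → 1; observed 1. Eliminates G5 stuck-at-1, G5 inverted output, G6 stuck-at-1, G6 inverted output, G7 stuck-at-1, G7 inverted output, G8 stuck-at-1, G8 inverted output, G9 stuck-at-0, G9 inverted output.
Test 3 (in0=1, in1=0, in2=1, in3=1): fault-free G0=1, G1=0, G2=0, G3=1, G4=0, G5=1, G6=0, G7=1, G8=1, G9=0 → 0; observed 1. Eliminates G2 stuck-at-0.
Only G2 inverted output is consistent with every test.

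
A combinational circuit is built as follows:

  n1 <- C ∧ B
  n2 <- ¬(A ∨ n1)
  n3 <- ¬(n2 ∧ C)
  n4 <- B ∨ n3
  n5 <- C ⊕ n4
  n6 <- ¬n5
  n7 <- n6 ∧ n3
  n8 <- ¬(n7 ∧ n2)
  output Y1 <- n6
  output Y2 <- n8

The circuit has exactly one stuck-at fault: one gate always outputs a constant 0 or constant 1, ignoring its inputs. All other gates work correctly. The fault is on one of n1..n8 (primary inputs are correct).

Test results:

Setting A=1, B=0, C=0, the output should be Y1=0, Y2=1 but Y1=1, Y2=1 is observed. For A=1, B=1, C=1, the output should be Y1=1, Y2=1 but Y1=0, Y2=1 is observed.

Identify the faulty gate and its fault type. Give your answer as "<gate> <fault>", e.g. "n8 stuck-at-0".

Fault-free values for test 1 (A=1, B=0, C=0): n1=0, n2=0, n3=1, n4=1, n5=1, n6=0, n7=0, n8=1, giving Y1=0, Y2=1. Observed Y1=1, Y2=1.
Test 1: faults giving observed Y1=1, Y2=1 are {n3 stuck-at-0, n4 stuck-at-0, n5 stuck-at-0, n6 stuck-at-1}.
Test 2 (A=1, B=1, C=1): fault-free n1=1, n2=0, n3=1, n4=1, n5=0, n6=1, n7=1, n8=1 → Y1=1, Y2=1; observed Y1=0, Y2=1. Eliminates n3 stuck-at-0, n5 stuck-at-0, n6 stuck-at-1.
Only n4 stuck-at-0 is consistent with every test.

n4 stuck-at-0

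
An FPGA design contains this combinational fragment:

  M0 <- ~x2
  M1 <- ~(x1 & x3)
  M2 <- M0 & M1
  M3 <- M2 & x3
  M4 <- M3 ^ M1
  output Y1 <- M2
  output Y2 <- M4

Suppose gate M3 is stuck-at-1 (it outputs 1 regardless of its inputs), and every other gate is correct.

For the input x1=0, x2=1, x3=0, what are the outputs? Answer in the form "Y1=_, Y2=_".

Propagate with M3 forced: M0=0, M1=1, M2=0, M3=1 [stuck-at-1], M4=0.
So the outputs are Y1=0, Y2=0. (Without the fault they would be Y1=0, Y2=1.)

Y1=0, Y2=0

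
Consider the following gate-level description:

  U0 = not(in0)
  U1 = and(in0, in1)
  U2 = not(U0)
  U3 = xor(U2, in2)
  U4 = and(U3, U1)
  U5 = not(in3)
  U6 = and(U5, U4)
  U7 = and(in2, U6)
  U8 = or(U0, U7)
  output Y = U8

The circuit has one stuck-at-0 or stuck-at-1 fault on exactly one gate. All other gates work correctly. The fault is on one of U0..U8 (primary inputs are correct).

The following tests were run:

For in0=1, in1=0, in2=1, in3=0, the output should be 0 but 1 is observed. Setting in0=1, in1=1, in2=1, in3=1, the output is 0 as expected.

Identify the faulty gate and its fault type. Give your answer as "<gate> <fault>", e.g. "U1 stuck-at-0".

Fault-free values for test 1 (in0=1, in1=0, in2=1, in3=0): U0=0, U1=0, U2=1, U3=0, U4=0, U5=1, U6=0, U7=0, U8=0, giving Y=0. Observed 1.
Test 1: faults giving observed 1 are {U0 stuck-at-1, U4 stuck-at-1, U6 stuck-at-1, U7 stuck-at-1, U8 stuck-at-1}.
Test 2 (in0=1, in1=1, in2=1, in3=1): fault-free U0=0, U1=1, U2=1, U3=0, U4=0, U5=0, U6=0, U7=0, U8=0 → 0; observed 0. Eliminates U0 stuck-at-1, U6 stuck-at-1, U7 stuck-at-1, U8 stuck-at-1.
Only U4 stuck-at-1 is consistent with every test.

U4 stuck-at-1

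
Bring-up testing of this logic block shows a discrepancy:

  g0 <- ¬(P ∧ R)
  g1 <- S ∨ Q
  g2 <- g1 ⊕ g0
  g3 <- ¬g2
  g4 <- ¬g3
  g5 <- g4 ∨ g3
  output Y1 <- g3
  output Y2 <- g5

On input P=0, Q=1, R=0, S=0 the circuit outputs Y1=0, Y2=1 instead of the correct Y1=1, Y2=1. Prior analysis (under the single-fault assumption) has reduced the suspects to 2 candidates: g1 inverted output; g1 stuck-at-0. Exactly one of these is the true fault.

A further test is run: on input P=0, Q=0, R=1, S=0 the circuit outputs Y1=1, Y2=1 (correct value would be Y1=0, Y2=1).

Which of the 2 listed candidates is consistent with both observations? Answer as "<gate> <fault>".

g1 inverted output

Evaluate each candidate on input P=0, Q=0, R=1, S=0:
  g1 inverted output: g0=1, g1=1 [inverted output], g2=0, g3=1, g4=0, g5=1 → Y1=1, Y2=1 — matches
  g1 stuck-at-0: g0=1, g1=0 [stuck-at-0], g2=1, g3=0, g4=1, g5=1 → Y1=0, Y2=1 — eliminated
Only g1 inverted output reproduces the observed Y1=1, Y2=1.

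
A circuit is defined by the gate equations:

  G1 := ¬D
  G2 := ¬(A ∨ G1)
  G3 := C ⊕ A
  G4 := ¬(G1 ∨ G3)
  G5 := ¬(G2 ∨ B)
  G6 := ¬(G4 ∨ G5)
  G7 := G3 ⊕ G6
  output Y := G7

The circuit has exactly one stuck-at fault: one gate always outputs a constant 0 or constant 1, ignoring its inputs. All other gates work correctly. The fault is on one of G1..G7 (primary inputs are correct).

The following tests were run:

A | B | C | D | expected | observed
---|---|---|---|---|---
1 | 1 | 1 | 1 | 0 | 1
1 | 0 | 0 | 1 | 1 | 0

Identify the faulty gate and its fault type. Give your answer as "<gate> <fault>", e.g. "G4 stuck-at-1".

G6 stuck-at-1

Fault-free values for test 1 (A=1, B=1, C=1, D=1): G1=0, G2=0, G3=0, G4=1, G5=0, G6=0, G7=0, giving Y=0. Observed 1.
Test 1: faults giving observed 1 are {G1 stuck-at-1, G4 stuck-at-0, G6 stuck-at-1, G7 stuck-at-1}.
Test 2 (A=1, B=0, C=0, D=1): fault-free G1=0, G2=0, G3=1, G4=0, G5=1, G6=0, G7=1 → 1; observed 0. Eliminates G1 stuck-at-1, G4 stuck-at-0, G7 stuck-at-1.
Only G6 stuck-at-1 is consistent with every test.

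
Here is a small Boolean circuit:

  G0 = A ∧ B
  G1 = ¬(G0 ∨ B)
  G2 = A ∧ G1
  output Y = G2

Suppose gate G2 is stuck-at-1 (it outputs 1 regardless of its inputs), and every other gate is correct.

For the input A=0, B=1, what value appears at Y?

1

Propagate with G2 forced: G0=0, G1=0, G2=1 [stuck-at-1].
So Y = 1. (Without the fault it would be 0.)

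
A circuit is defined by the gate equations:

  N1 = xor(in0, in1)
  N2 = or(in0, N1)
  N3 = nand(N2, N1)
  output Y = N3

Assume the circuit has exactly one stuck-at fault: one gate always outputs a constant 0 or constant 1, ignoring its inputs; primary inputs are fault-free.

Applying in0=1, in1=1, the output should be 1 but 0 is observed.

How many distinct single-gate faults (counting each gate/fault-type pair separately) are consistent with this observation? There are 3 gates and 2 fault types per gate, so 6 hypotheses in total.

2

Fault-free: N1=0, N2=1, N3=1 → 1. Observed 0.
  N1 stuck-at-0: output 1 ✗
  N1 stuck-at-1: output 0 ✓
  N2 stuck-at-0: output 1 ✗
  N2 stuck-at-1: output 1 ✗
  N3 stuck-at-0: output 0 ✓
  N3 stuck-at-1: output 1 ✗
Consistent faults: {N1 stuck-at-1, N3 stuck-at-0} — 2 in all.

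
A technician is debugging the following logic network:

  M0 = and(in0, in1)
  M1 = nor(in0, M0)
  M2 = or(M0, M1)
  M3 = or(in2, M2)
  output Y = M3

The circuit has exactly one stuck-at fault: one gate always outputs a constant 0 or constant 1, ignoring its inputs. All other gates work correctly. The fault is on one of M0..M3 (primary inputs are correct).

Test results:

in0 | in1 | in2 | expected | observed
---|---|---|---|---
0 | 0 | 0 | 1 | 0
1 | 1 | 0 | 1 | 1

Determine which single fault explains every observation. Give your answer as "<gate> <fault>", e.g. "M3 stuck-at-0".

M1 stuck-at-0

Fault-free values for test 1 (in0=0, in1=0, in2=0): M0=0, M1=1, M2=1, M3=1, giving Y=1. Observed 0.
Test 1: faults giving observed 0 are {M1 stuck-at-0, M2 stuck-at-0, M3 stuck-at-0}.
Test 2 (in0=1, in1=1, in2=0): fault-free M0=1, M1=0, M2=1, M3=1 → 1; observed 1. Eliminates M2 stuck-at-0, M3 stuck-at-0.
Only M1 stuck-at-0 is consistent with every test.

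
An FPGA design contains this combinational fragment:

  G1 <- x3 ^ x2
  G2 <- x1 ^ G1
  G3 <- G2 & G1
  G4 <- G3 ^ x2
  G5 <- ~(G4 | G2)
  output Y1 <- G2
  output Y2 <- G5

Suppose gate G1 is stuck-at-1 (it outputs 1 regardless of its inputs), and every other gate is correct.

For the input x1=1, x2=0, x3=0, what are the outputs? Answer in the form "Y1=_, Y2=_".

Propagate with G1 forced: G1=1 [stuck-at-1], G2=0, G3=0, G4=0, G5=1.
So the outputs are Y1=0, Y2=1. (Without the fault they would be Y1=1, Y2=0.)

Y1=0, Y2=1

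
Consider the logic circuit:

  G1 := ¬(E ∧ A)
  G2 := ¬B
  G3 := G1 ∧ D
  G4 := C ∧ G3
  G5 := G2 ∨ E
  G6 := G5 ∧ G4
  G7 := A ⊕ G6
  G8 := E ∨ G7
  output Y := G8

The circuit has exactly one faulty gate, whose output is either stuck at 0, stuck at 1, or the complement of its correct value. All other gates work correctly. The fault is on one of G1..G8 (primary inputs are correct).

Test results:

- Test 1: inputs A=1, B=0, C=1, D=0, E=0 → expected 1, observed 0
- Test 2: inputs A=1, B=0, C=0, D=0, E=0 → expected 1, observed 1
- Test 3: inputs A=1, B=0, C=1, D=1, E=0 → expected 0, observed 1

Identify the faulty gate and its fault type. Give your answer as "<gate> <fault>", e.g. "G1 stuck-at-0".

Fault-free values for test 1 (A=1, B=0, C=1, D=0, E=0): G1=1, G2=1, G3=0, G4=0, G5=1, G6=0, G7=1, G8=1, giving Y=1. Observed 0.
Test 1: faults giving observed 0 are {G3 stuck-at-1, G3 inverted output, G4 stuck-at-1, G4 inverted output, G6 stuck-at-1, G6 inverted output, G7 stuck-at-0, G7 inverted output, G8 stuck-at-0, G8 inverted output}.
Test 2 (A=1, B=0, C=0, D=0, E=0): fault-free G1=1, G2=1, G3=0, G4=0, G5=1, G6=0, G7=1, G8=1 → 1; observed 1. Eliminates G4 stuck-at-1, G4 inverted output, G6 stuck-at-1, G6 inverted output, G7 stuck-at-0, G7 inverted output, G8 stuck-at-0, G8 inverted output.
Test 3 (A=1, B=0, C=1, D=1, E=0): fault-free G1=1, G2=1, G3=1, G4=1, G5=1, G6=1, G7=0, G8=0 → 0; observed 1. Eliminates G3 stuck-at-1.
Only G3 inverted output is consistent with every test.

G3 inverted output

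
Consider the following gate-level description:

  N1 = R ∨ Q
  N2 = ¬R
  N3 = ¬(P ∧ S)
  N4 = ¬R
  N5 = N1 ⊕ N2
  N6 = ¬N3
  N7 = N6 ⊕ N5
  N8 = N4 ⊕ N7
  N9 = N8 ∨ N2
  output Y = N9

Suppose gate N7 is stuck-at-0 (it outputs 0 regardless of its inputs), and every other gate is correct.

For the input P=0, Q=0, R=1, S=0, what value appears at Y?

0

Propagate with N7 forced: N1=1, N2=0, N3=1, N4=0, N5=1, N6=0, N7=0 [stuck-at-0], N8=0, N9=0.
So Y = 0. (Without the fault it would be 1.)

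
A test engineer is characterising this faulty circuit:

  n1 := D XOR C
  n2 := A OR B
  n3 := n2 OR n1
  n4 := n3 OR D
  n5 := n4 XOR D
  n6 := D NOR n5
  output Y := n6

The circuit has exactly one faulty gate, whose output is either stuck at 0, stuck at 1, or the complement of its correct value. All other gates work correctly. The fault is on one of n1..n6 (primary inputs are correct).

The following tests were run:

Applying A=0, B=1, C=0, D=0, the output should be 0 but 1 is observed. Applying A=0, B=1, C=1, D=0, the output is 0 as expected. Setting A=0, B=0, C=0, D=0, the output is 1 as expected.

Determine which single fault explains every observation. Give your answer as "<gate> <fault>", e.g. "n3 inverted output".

n2 stuck-at-0

Fault-free values for test 1 (A=0, B=1, C=0, D=0): n1=0, n2=1, n3=1, n4=1, n5=1, n6=0, giving Y=0. Observed 1.
Test 1: faults giving observed 1 are {n2 stuck-at-0, n2 inverted output, n3 stuck-at-0, n3 inverted output, n4 stuck-at-0, n4 inverted output, n5 stuck-at-0, n5 inverted output, n6 stuck-at-1, n6 inverted output}.
Test 2 (A=0, B=1, C=1, D=0): fault-free n1=1, n2=1, n3=1, n4=1, n5=1, n6=0 → 0; observed 0. Eliminates n3 stuck-at-0, n3 inverted output, n4 stuck-at-0, n4 inverted output, n5 stuck-at-0, n5 inverted output, n6 stuck-at-1, n6 inverted output.
Test 3 (A=0, B=0, C=0, D=0): fault-free n1=0, n2=0, n3=0, n4=0, n5=0, n6=1 → 1; observed 1. Eliminates n2 inverted output.
Only n2 stuck-at-0 is consistent with every test.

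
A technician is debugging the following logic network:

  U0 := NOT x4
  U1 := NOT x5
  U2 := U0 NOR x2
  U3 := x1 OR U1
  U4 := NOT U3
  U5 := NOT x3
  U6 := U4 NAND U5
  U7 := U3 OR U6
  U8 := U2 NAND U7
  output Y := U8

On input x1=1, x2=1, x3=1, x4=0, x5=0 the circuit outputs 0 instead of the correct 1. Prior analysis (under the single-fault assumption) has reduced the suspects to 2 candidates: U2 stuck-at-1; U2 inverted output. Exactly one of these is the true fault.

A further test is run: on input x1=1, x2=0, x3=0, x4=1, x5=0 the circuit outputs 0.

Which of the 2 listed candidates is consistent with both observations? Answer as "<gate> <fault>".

Evaluate each candidate on input x1=1, x2=0, x3=0, x4=1, x5=0:
  U2 stuck-at-1: U0=0, U1=1, U2=1 [stuck-at-1], U3=1, U4=0, U5=1, U6=1, U7=1, U8=0 → 0 — matches
  U2 inverted output: U0=0, U1=1, U2=0 [inverted output], U3=1, U4=0, U5=1, U6=1, U7=1, U8=1 → 1 — eliminated
Only U2 stuck-at-1 reproduces the observed 0.

U2 stuck-at-1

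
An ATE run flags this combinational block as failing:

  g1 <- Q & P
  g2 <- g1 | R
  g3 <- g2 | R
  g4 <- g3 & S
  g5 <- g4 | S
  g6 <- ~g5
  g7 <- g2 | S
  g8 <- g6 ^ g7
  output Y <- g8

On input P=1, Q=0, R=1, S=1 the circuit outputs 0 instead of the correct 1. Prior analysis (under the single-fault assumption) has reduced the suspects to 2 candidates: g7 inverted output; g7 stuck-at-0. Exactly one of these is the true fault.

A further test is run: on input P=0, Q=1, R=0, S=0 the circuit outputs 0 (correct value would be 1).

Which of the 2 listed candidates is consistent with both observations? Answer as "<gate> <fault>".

Evaluate each candidate on input P=0, Q=1, R=0, S=0:
  g7 inverted output: g1=0, g2=0, g3=0, g4=0, g5=0, g6=1, g7=1 [inverted output], g8=0 → 0 — matches
  g7 stuck-at-0: g1=0, g2=0, g3=0, g4=0, g5=0, g6=1, g7=0 [stuck-at-0], g8=1 → 1 — eliminated
Only g7 inverted output reproduces the observed 0.

g7 inverted output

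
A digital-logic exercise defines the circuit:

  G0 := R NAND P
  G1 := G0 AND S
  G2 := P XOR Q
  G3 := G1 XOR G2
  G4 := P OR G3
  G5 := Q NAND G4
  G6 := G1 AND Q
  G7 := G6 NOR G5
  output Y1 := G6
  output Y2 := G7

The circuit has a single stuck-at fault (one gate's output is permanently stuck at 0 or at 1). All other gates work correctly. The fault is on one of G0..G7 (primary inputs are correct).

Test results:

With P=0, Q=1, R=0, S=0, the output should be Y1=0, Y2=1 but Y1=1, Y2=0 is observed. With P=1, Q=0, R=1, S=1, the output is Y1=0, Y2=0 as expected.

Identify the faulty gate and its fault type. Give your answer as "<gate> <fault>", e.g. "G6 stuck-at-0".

Fault-free values for test 1 (P=0, Q=1, R=0, S=0): G0=1, G1=0, G2=1, G3=1, G4=1, G5=0, G6=0, G7=1, giving Y1=0, Y2=1. Observed Y1=1, Y2=0.
Test 1: faults giving observed Y1=1, Y2=0 are {G1 stuck-at-1, G6 stuck-at-1}.
Test 2 (P=1, Q=0, R=1, S=1): fault-free G0=0, G1=0, G2=1, G3=1, G4=1, G5=1, G6=0, G7=0 → Y1=0, Y2=0; observed Y1=0, Y2=0. Eliminates G6 stuck-at-1.
Only G1 stuck-at-1 is consistent with every test.

G1 stuck-at-1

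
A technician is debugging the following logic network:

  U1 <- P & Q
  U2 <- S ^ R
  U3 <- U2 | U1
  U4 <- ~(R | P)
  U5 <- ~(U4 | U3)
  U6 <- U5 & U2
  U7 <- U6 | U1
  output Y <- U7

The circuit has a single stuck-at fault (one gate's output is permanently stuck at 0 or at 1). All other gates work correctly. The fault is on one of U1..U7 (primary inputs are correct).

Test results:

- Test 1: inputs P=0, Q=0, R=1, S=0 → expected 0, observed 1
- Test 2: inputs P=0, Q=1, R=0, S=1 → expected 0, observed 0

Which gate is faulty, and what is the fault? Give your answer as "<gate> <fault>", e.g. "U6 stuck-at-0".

Fault-free values for test 1 (P=0, Q=0, R=1, S=0): U1=0, U2=1, U3=1, U4=0, U5=0, U6=0, U7=0, giving Y=0. Observed 1.
Test 1: faults giving observed 1 are {U1 stuck-at-1, U3 stuck-at-0, U5 stuck-at-1, U6 stuck-at-1, U7 stuck-at-1}.
Test 2 (P=0, Q=1, R=0, S=1): fault-free U1=0, U2=1, U3=1, U4=1, U5=0, U6=0, U7=0 → 0; observed 0. Eliminates U1 stuck-at-1, U5 stuck-at-1, U6 stuck-at-1, U7 stuck-at-1.
Only U3 stuck-at-0 is consistent with every test.

U3 stuck-at-0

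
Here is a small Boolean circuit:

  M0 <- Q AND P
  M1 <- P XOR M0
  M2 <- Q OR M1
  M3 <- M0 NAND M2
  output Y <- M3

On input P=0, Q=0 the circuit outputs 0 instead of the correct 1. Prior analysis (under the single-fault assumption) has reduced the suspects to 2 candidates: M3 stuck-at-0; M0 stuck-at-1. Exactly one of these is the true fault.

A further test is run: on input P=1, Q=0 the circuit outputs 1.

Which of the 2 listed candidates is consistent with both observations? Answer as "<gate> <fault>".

M0 stuck-at-1

Evaluate each candidate on input P=1, Q=0:
  M3 stuck-at-0: M0=0, M1=1, M2=1, M3=0 [stuck-at-0] → 0 — eliminated
  M0 stuck-at-1: M0=1 [stuck-at-1], M1=0, M2=0, M3=1 → 1 — matches
Only M0 stuck-at-1 reproduces the observed 1.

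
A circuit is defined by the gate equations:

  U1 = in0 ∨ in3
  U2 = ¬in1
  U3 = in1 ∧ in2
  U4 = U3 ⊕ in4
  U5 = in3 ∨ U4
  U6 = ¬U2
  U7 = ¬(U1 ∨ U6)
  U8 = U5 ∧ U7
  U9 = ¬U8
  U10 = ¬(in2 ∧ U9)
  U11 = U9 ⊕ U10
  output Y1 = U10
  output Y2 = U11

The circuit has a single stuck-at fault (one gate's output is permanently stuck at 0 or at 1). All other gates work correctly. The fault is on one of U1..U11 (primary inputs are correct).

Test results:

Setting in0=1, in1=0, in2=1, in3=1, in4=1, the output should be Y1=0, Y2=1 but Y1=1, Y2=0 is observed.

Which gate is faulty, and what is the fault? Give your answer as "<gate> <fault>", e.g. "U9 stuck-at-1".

Fault-free values for test 1 (in0=1, in1=0, in2=1, in3=1, in4=1): U1=1, U2=1, U3=0, U4=1, U5=1, U6=0, U7=0, U8=0, U9=1, U10=0, U11=1, giving Y1=0, Y2=1. Observed Y1=1, Y2=0.
Test 1: faults giving observed Y1=1, Y2=0 are {U10 stuck-at-1}.
Only U10 stuck-at-1 is consistent with every test.

U10 stuck-at-1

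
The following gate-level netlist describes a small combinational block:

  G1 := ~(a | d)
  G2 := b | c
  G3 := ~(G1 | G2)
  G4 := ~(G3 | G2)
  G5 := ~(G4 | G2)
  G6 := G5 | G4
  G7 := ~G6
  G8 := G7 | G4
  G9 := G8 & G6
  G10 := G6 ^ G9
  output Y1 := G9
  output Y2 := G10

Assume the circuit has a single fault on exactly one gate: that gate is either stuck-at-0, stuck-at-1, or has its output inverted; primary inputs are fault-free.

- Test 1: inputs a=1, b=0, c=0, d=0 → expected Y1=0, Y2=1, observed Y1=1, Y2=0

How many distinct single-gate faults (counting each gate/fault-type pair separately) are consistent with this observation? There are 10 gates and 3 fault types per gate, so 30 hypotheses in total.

12

Fault-free: G1=0, G2=0, G3=1, G4=0, G5=1, G6=1, G7=0, G8=0, G9=0, G10=1 → Y1=0, Y2=1. Observed Y1=1, Y2=0.
  G1: stuck-at-1, inverted output ✓; others ✗
  G2: none of the 3 fault types match ✗
  G3: stuck-at-0, inverted output ✓; others ✗
  G4: stuck-at-1, inverted output ✓; others ✗
  G5: none of the 3 fault types match ✗
  G6: none of the 3 fault types match ✗
  G7: stuck-at-1, inverted output ✓; others ✗
  G8: stuck-at-1, inverted output ✓; others ✗
  G9: stuck-at-1, inverted output ✓; others ✗
  G10: none of the 3 fault types match ✗
Consistent faults: {G1 stuck-at-1, G1 inverted output, G3 stuck-at-0, G3 inverted output, G4 stuck-at-1, G4 inverted output, G7 stuck-at-1, G7 inverted output, G8 stuck-at-1, G8 inverted output, G9 stuck-at-1, G9 inverted output} — 12 in all.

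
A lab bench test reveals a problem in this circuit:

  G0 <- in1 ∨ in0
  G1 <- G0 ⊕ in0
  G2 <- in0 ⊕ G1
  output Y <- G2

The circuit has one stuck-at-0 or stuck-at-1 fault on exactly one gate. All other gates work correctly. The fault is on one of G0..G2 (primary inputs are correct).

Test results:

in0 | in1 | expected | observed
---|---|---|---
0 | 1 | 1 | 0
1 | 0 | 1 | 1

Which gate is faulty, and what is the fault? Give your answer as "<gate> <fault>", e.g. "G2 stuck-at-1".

G1 stuck-at-0

Fault-free values for test 1 (in0=0, in1=1): G0=1, G1=1, G2=1, giving Y=1. Observed 0.
Test 1: faults giving observed 0 are {G0 stuck-at-0, G1 stuck-at-0, G2 stuck-at-0}.
Test 2 (in0=1, in1=0): fault-free G0=1, G1=0, G2=1 → 1; observed 1. Eliminates G0 stuck-at-0, G2 stuck-at-0.
Only G1 stuck-at-0 is consistent with every test.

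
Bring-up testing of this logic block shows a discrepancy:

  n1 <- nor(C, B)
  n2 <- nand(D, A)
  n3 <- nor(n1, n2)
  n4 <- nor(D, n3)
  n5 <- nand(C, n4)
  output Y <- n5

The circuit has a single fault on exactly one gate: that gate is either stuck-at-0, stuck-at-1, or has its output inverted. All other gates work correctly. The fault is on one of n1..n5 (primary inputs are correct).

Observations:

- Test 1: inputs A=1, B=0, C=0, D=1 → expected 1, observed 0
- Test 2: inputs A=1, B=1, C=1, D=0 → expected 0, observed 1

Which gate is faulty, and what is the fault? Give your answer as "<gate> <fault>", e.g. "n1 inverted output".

Fault-free values for test 1 (A=1, B=0, C=0, D=1): n1=1, n2=0, n3=0, n4=0, n5=1, giving Y=1. Observed 0.
Test 1: faults giving observed 0 are {n5 stuck-at-0, n5 inverted output}.
Test 2 (A=1, B=1, C=1, D=0): fault-free n1=0, n2=1, n3=0, n4=1, n5=0 → 0; observed 1. Eliminates n5 stuck-at-0.
Only n5 inverted output is consistent with every test.

n5 inverted output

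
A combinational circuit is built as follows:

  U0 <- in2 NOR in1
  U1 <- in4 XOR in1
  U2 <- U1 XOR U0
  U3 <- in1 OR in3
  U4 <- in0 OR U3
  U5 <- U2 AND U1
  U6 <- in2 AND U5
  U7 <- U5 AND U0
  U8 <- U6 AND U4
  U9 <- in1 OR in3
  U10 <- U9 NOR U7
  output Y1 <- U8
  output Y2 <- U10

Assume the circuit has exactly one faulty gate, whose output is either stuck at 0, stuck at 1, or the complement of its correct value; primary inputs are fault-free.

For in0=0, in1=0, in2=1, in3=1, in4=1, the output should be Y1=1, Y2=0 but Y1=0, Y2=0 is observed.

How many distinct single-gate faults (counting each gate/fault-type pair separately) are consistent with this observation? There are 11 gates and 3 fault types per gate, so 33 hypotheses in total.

16

Fault-free: U0=0, U1=1, U2=1, U3=1, U4=1, U5=1, U6=1, U7=0, U8=1, U9=1, U10=0 → Y1=1, Y2=0. Observed Y1=0, Y2=0.
  U0: stuck-at-1, inverted output ✓; others ✗
  U1: stuck-at-0, inverted output ✓; others ✗
  U2: stuck-at-0, inverted output ✓; others ✗
  U3: stuck-at-0, inverted output ✓; others ✗
  U4: stuck-at-0, inverted output ✓; others ✗
  U5: stuck-at-0, inverted output ✓; others ✗
  U6: stuck-at-0, inverted output ✓; others ✗
  U7: none of the 3 fault types match ✗
  U8: stuck-at-0, inverted output ✓; others ✗
  U9: none of the 3 fault types match ✗
  U10: none of the 3 fault types match ✗
Consistent faults: {U0 stuck-at-1, U0 inverted output, U1 stuck-at-0, U1 inverted output, U2 stuck-at-0, U2 inverted output, U3 stuck-at-0, U3 inverted output, U4 stuck-at-0, U4 inverted output, U5 stuck-at-0, U5 inverted output, U6 stuck-at-0, U6 inverted output, U8 stuck-at-0, U8 inverted output} — 16 in all.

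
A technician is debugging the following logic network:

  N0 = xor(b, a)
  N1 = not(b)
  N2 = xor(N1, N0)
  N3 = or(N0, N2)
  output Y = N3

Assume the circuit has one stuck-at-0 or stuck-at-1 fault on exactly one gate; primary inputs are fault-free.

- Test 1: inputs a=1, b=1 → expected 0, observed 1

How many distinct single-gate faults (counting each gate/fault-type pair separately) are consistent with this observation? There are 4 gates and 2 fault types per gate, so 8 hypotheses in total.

Fault-free: N0=0, N1=0, N2=0, N3=0 → 0. Observed 1.
  N0 stuck-at-0: output 0 ✗
  N0 stuck-at-1: output 1 ✓
  N1 stuck-at-0: output 0 ✗
  N1 stuck-at-1: output 1 ✓
  N2 stuck-at-0: output 0 ✗
  N2 stuck-at-1: output 1 ✓
  N3 stuck-at-0: output 0 ✗
  N3 stuck-at-1: output 1 ✓
Consistent faults: {N0 stuck-at-1, N1 stuck-at-1, N2 stuck-at-1, N3 stuck-at-1} — 4 in all.

4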